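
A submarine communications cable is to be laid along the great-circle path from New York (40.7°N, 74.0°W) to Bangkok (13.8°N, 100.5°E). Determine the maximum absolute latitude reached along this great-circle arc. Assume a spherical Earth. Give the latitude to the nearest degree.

≈ 85°N

The great circle lies in the plane with unit normal n̂ = (p₁ × p₂)/|p₁ × p₂|.
Here n̂_z ≈ +0.086; the vertex latitude is φ_max = arccos|n̂_z| ≈ 85.0°.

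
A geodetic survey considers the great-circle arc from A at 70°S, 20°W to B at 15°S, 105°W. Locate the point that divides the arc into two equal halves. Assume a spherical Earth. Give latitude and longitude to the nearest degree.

≈ 49°S, 86°W

From cos δ = sin φ₁ sin φ₂ + cos φ₁ cos φ₂ cos Δλ, the central angle is δ ≈ 1.295 rad (74.2°).
Interpolate at f = 1/2 with slerp weights a = sin((1−f)δ)/sin δ ≈ 0.627, b = sin(fδ)/sin δ ≈ 0.627.
p = a·p₁ + b·p₂ ≈ (0.045, -0.658, -0.751); φ = arcsin(p_z) ≈ -48.71°, λ = atan2(p_y, p_x) ≈ -86.11°.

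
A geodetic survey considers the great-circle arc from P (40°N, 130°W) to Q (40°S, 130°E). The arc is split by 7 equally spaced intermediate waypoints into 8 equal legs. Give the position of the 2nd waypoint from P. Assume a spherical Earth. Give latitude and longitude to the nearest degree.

Convert each endpoint to a unit vector on the sphere (x = cos φ cos λ, y = cos φ sin λ, z = sin φ).
The central angle between the endpoints is δ = arccos(p₁·p₂) ≈ 2.112 rad (121.0°).
Interpolate at f = 2/8 with slerp weights a = sin((1−f)δ)/sin δ ≈ 1.167, b = sin(fδ)/sin δ ≈ 0.588.
p = a·p₁ + b·p₂ ≈ (-0.864, -0.340, 0.372); φ = arcsin(p_z) ≈ 21.84°, λ = atan2(p_y, p_x) ≈ -158.53°.

≈ (22°N, 159°W)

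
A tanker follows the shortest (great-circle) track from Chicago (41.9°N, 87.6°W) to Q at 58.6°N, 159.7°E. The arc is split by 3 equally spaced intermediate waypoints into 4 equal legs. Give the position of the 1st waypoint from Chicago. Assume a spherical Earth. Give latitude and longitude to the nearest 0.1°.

≈ 54.9°N, 102.6°W

Write both endpoints as unit vectors p₁, p₂ with components (cos φ cos λ, cos φ sin λ, sin φ).
The central angle between the endpoints is δ = arccos(p₁·p₂) ≈ 1.137 rad (65.1°).
Interpolate at f = 1/4 with slerp weights a = sin((1−f)δ)/sin δ ≈ 0.830, b = sin(fδ)/sin δ ≈ 0.309.
p = a·p₁ + b·p₂ ≈ (-0.125, -0.561, 0.818); φ = arcsin(p_z) ≈ 54.89°, λ = atan2(p_y, p_x) ≈ -102.57°.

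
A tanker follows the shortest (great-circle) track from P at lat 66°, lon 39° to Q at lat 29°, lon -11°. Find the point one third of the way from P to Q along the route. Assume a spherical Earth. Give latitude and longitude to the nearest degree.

≈ lat 56°, lon 13°

The haversine formula gives a central angle δ ≈ 0.834 rad (47.8°) between the endpoints.
Interpolate at f = 1/3 with slerp weights a = sin((1−f)δ)/sin δ ≈ 0.713, b = sin(fδ)/sin δ ≈ 0.371.
p = a·p₁ + b·p₂ ≈ (0.543, 0.121, 0.831); φ = arcsin(p_z) ≈ 56.17°, λ = atan2(p_y, p_x) ≈ 12.51°.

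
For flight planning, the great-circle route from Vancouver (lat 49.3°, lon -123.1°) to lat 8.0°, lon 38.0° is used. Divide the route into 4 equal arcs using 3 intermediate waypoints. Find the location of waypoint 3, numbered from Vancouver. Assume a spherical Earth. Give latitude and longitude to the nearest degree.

≈ lat 37°, lon 29°

The haversine formula gives a central angle δ ≈ 2.101 rad (120.4°) between the endpoints.
Interpolate at f = 3/4 with slerp weights a = sin((1−f)δ)/sin δ ≈ 0.581, b = sin(fδ)/sin δ ≈ 1.159.
p = a·p₁ + b·p₂ ≈ (0.697, 0.389, 0.602); φ = arcsin(p_z) ≈ 37.00°, λ = atan2(p_y, p_x) ≈ 29.16°.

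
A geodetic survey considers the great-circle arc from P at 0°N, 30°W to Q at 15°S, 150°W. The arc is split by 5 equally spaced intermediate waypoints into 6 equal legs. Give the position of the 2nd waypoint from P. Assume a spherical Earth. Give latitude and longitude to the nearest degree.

≈ 11°S, 68°W

The haversine formula gives a central angle δ ≈ 2.075 rad (118.9°) between the endpoints.
Interpolate at f = 2/6 with slerp weights a = sin((1−f)δ)/sin δ ≈ 1.122, b = sin(fδ)/sin δ ≈ 0.728.
p = a·p₁ + b·p₂ ≈ (0.362, -0.913, -0.189); φ = arcsin(p_z) ≈ -10.87°, λ = atan2(p_y, p_x) ≈ -68.35°.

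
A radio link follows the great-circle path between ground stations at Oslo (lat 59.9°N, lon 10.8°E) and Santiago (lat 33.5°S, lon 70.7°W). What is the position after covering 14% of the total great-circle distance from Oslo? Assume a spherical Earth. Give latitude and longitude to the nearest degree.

≈ lat 51°N, lon 12°W

Convert each endpoint to a unit vector on the sphere (x = cos φ cos λ, y = cos φ sin λ, z = sin φ).
The central angle between the endpoints is δ = arccos(p₁·p₂) ≈ 2.000 rad (114.6°).
Interpolate at f = 0.14 with slerp weights a = sin((1−f)δ)/sin δ ≈ 1.087, b = sin(fδ)/sin δ ≈ 0.304.
p = a·p₁ + b·p₂ ≈ (0.619, -0.137, 0.773); φ = arcsin(p_z) ≈ 50.63°, λ = atan2(p_y, p_x) ≈ -12.46°.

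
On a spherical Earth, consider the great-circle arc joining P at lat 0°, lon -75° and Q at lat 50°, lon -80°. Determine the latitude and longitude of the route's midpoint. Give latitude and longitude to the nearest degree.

The haversine formula gives a central angle δ ≈ 0.876 rad (50.2°) between the endpoints.
Interpolate at f = 1/2 with slerp weights a = sin((1−f)δ)/sin δ ≈ 0.552, b = sin(fδ)/sin δ ≈ 0.552.
p = a·p₁ + b·p₂ ≈ (0.205, -0.883, 0.423); φ = arcsin(p_z) ≈ 25.02°, λ = atan2(p_y, p_x) ≈ -76.96°.

≈ lat 25°, lon -77°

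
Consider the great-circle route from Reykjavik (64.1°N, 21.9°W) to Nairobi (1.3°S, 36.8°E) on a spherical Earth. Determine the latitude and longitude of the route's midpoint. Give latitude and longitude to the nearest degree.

≈ 34°N, 20°E

From cos δ = sin φ₁ sin φ₂ + cos φ₁ cos φ₂ cos Δλ, the central angle is δ ≈ 1.363 rad (78.1°).
Interpolate at f = 1/2 with slerp weights a = sin((1−f)δ)/sin δ ≈ 0.644, b = sin(fδ)/sin δ ≈ 0.644.
p = a·p₁ + b·p₂ ≈ (0.776, 0.281, 0.565); φ = arcsin(p_z) ≈ 34.37°, λ = atan2(p_y, p_x) ≈ 19.88°.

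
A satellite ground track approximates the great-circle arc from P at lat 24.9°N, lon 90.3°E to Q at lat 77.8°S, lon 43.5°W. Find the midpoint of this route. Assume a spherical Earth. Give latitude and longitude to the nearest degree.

From cos δ = sin φ₁ sin φ₂ + cos φ₁ cos φ₂ cos Δλ, the central angle is δ ≈ 2.146 rad (123.0°).
Interpolate at f = 1/2 with slerp weights a = sin((1−f)δ)/sin δ ≈ 1.047, b = sin(fδ)/sin δ ≈ 1.047.
p = a·p₁ + b·p₂ ≈ (0.156, 0.798, -0.583); φ = arcsin(p_z) ≈ -35.64°, λ = atan2(p_y, p_x) ≈ 78.96°.

≈ lat 36°S, lon 79°E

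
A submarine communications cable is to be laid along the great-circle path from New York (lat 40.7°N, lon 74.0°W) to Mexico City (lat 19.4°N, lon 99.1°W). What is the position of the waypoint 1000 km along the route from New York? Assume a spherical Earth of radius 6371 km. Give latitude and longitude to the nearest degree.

≈ lat 35°N, lon 83°W

Convert each endpoint to a unit vector on the sphere (x = cos φ cos λ, y = cos φ sin λ, z = sin φ).
The central angle between the endpoints is δ = arccos(p₁·p₂) ≈ 0.527 rad (30.2°). The total great-circle distance is δ·R ≈ 0.527 × 6371 ≈ 3359 km, so the target fraction is f = 1000/3359 ≈ 0.298.
Interpolate at f ≈ 0.298 with slerp weights a = sin((1−f)δ)/sin δ ≈ 0.719, b = sin(fδ)/sin δ ≈ 0.311.
p = a·p₁ + b·p₂ ≈ (0.104, -0.813, 0.572); φ = arcsin(p_z) ≈ 34.90°, λ = atan2(p_y, p_x) ≈ -82.72°.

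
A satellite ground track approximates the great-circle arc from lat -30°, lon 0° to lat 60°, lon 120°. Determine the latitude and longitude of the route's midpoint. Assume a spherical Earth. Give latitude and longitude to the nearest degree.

From cos δ = sin φ₁ sin φ₂ + cos φ₁ cos φ₂ cos Δλ, the central angle is δ ≈ 2.278 rad (130.5°).
Interpolate at f = 1/2 with slerp weights a = sin((1−f)δ)/sin δ ≈ 1.194, b = sin(fδ)/sin δ ≈ 1.194.
p = a·p₁ + b·p₂ ≈ (0.736, 0.517, 0.437); φ = arcsin(p_z) ≈ 25.92°, λ = atan2(p_y, p_x) ≈ 35.10°.

≈ lat 26°, lon 35°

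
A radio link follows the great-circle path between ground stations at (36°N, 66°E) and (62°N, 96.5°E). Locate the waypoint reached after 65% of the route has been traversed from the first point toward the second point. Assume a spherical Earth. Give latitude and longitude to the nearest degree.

The haversine formula gives a central angle δ ≈ 0.562 rad (32.2°) between the endpoints.
Interpolate at f = 0.65 with slerp weights a = sin((1−f)δ)/sin δ ≈ 0.367, b = sin(fδ)/sin δ ≈ 0.670.
p = a·p₁ + b·p₂ ≈ (0.085, 0.584, 0.807); φ = arcsin(p_z) ≈ 53.85°, λ = atan2(p_y, p_x) ≈ 81.71°.

≈ (54°N, 82°E)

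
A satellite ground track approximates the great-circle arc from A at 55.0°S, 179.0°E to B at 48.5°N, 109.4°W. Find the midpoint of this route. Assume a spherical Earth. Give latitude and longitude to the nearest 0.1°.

≈ 4.0°S, 142.2°W

From cos δ = sin φ₁ sin φ₂ + cos φ₁ cos φ₂ cos Δλ, the central angle is δ ≈ 2.087 rad (119.6°).
Interpolate at f = 1/2 with slerp weights a = sin((1−f)δ)/sin δ ≈ 0.994, b = sin(fδ)/sin δ ≈ 0.994.
p = a·p₁ + b·p₂ ≈ (-0.789, -0.611, -0.070); φ = arcsin(p_z) ≈ -4.00°, λ = atan2(p_y, p_x) ≈ -142.23°.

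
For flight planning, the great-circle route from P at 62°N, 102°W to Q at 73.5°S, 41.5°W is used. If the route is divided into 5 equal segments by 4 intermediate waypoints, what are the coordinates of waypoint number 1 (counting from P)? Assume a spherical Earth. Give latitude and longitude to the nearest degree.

Write both endpoints as unit vectors p₁, p₂ with components (cos φ cos λ, cos φ sin λ, sin φ).
The central angle between the endpoints is δ = arccos(p₁·p₂) ≈ 2.467 rad (141.3°).
Interpolate at f = 1/5 with slerp weights a = sin((1−f)δ)/sin δ ≈ 1.473, b = sin(fδ)/sin δ ≈ 0.758.
p = a·p₁ + b·p₂ ≈ (0.018, -0.819, 0.573); φ = arcsin(p_z) ≈ 34.99°, λ = atan2(p_y, p_x) ≈ -88.77°.

≈ 35°N, 89°W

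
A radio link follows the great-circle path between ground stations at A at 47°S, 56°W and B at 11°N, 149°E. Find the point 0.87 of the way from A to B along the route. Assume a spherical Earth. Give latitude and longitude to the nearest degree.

≈ 5°S, 157°E

Write both endpoints as unit vectors p₁, p₂ with components (cos φ cos λ, cos φ sin λ, sin φ).
The central angle between the endpoints is δ = arccos(p₁·p₂) ≈ 2.413 rad (138.3°).
Interpolate at f = 0.87 with slerp weights a = sin((1−f)δ)/sin δ ≈ 0.464, b = sin(fδ)/sin δ ≈ 1.297.
p = a·p₁ + b·p₂ ≈ (-0.915, 0.394, -0.092); φ = arcsin(p_z) ≈ -5.25°, λ = atan2(p_y, p_x) ≈ 156.71°.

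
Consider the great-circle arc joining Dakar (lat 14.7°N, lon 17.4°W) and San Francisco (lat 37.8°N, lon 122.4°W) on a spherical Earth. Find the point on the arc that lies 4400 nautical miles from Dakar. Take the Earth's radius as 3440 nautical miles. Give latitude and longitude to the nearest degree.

≈ lat 42°N, lon 98°W

The haversine formula gives a central angle δ ≈ 1.613 rad (92.4°) between the endpoints. The total great-circle distance is δ·R ≈ 1.613 × 3440 ≈ 5549 nmi, so the target fraction is f = 4400/5549 ≈ 0.793.
Interpolate at f ≈ 0.793 with slerp weights a = sin((1−f)δ)/sin δ ≈ 0.328, b = sin(fδ)/sin δ ≈ 0.959.
p = a·p₁ + b·p₂ ≈ (-0.103, -0.734, 0.671); φ = arcsin(p_z) ≈ 42.13°, λ = atan2(p_y, p_x) ≈ -97.98°.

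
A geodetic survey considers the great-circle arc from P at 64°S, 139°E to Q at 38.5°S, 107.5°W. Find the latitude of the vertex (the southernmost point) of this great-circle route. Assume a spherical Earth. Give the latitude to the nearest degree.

The great circle lies in the plane with unit normal n̂ = (p₁ × p₂)/|p₁ × p₂|.
Here n̂_z ≈ +0.347; the vertex latitude is φ_max = arccos|n̂_z| ≈ 69.7°.

≈ 70°S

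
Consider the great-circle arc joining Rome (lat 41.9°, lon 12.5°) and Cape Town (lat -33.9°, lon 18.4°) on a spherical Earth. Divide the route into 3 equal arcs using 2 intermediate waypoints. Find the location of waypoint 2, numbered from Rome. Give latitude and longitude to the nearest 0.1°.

≈ lat -8.6°, lon 16.4°

Write both endpoints as unit vectors p₁, p₂ with components (cos φ cos λ, cos φ sin λ, sin φ).
The central angle between the endpoints is δ = arccos(p₁·p₂) ≈ 1.326 rad (76.0°).
Interpolate at f = 2/3 with slerp weights a = sin((1−f)δ)/sin δ ≈ 0.441, b = sin(fδ)/sin δ ≈ 0.797.
p = a·p₁ + b·p₂ ≈ (0.948, 0.280, -0.150); φ = arcsin(p_z) ≈ -8.63°, λ = atan2(p_y, p_x) ≈ 16.44°.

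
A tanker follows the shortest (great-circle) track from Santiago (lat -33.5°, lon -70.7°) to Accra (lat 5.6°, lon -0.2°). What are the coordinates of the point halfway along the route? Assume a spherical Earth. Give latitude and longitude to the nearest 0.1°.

Convert each endpoint to a unit vector on the sphere (x = cos φ cos λ, y = cos φ sin λ, z = sin φ).
The central angle between the endpoints is δ = arccos(p₁·p₂) ≈ 1.346 rad (77.1°).
Interpolate at f = 1/2 with slerp weights a = sin((1−f)δ)/sin δ ≈ 0.639, b = sin(fδ)/sin δ ≈ 0.639.
p = a·p₁ + b·p₂ ≈ (0.813, -0.505, -0.290); φ = arcsin(p_z) ≈ -16.89°, λ = atan2(p_y, p_x) ≈ -31.88°.

≈ lat -16.9°, lon -31.9°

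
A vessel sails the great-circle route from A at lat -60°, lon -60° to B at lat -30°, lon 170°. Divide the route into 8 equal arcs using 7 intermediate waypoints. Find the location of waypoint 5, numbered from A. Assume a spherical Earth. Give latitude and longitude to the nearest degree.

From cos δ = sin φ₁ sin φ₂ + cos φ₁ cos φ₂ cos Δλ, the central angle is δ ≈ 1.415 rad (81.1°).
Interpolate at f = 5/8 with slerp weights a = sin((1−f)δ)/sin δ ≈ 0.512, b = sin(fδ)/sin δ ≈ 0.783.
p = a·p₁ + b·p₂ ≈ (-0.540, -0.104, -0.835); φ = arcsin(p_z) ≈ -56.65°, λ = atan2(p_y, p_x) ≈ -169.08°.

≈ lat -57°, lon -169°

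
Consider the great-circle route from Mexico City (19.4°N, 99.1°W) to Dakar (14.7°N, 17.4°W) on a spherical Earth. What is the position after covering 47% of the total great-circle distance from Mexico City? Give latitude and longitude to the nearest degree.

From cos δ = sin φ₁ sin φ₂ + cos φ₁ cos φ₂ cos Δλ, the central angle is δ ≈ 1.353 rad (77.5°).
Interpolate at f = 0.47 with slerp weights a = sin((1−f)δ)/sin δ ≈ 0.673, b = sin(fδ)/sin δ ≈ 0.608.
p = a·p₁ + b·p₂ ≈ (0.461, -0.803, 0.378); φ = arcsin(p_z) ≈ 22.21°, λ = atan2(p_y, p_x) ≈ -60.13°.

≈ (22°N, 60°W)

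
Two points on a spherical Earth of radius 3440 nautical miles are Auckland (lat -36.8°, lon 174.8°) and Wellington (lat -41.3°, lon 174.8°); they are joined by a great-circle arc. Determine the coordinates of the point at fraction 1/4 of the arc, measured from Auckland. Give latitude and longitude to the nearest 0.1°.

≈ lat -37.9°, lon 174.8°

The haversine formula gives a central angle δ ≈ 0.079 rad (4.5°) between the endpoints.
Interpolate at f = 1/4 with slerp weights a = sin((1−f)δ)/sin δ ≈ 0.750, b = sin(fδ)/sin δ ≈ 0.250.
p = a·p₁ + b·p₂ ≈ (-0.786, 0.071, -0.615); φ = arcsin(p_z) ≈ -37.93°, λ = atan2(p_y, p_x) ≈ 174.80°.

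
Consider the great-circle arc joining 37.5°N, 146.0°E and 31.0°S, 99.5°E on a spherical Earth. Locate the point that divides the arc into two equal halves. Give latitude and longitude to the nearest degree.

≈ 4°N, 122°E

Convert each endpoint to a unit vector on the sphere (x = cos φ cos λ, y = cos φ sin λ, z = sin φ).
The central angle between the endpoints is δ = arccos(p₁·p₂) ≈ 1.416 rad (81.1°).
Interpolate at f = 1/2 with slerp weights a = sin((1−f)δ)/sin δ ≈ 0.658, b = sin(fδ)/sin δ ≈ 0.658.
p = a·p₁ + b·p₂ ≈ (-0.526, 0.848, 0.062); φ = arcsin(p_z) ≈ 3.54°, λ = atan2(p_y, p_x) ≈ 121.80°.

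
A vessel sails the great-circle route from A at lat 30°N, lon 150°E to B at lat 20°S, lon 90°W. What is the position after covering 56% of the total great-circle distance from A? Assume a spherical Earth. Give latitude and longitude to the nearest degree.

≈ lat 6°N, lon 139°W

Write both endpoints as unit vectors p₁, p₂ with components (cos φ cos λ, cos φ sin λ, sin φ).
The central angle between the endpoints is δ = arccos(p₁·p₂) ≈ 2.187 rad (125.3°).
Interpolate at f = 0.56 with slerp weights a = sin((1−f)δ)/sin δ ≈ 1.005, b = sin(fδ)/sin δ ≈ 1.153.
p = a·p₁ + b·p₂ ≈ (-0.754, -0.648, 0.108); φ = arcsin(p_z) ≈ 6.23°, λ = atan2(p_y, p_x) ≈ -139.33°.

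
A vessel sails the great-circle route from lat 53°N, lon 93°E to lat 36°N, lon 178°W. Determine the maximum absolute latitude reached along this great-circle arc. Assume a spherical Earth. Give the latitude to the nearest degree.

≈ 56°N

The great circle lies in the plane with unit normal n̂ = (p₁ × p₂)/|p₁ × p₂|.
Here n̂_z ≈ +0.554; the vertex latitude is φ_max = arccos|n̂_z| ≈ 56.3°.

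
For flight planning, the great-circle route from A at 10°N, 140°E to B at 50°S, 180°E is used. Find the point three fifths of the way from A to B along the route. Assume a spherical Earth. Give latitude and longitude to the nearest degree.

≈ 27°S, 159°E

Convert each endpoint to a unit vector on the sphere (x = cos φ cos λ, y = cos φ sin λ, z = sin φ).
The central angle between the endpoints is δ = arccos(p₁·p₂) ≈ 1.211 rad (69.4°).
Interpolate at f = 3/5 with slerp weights a = sin((1−f)δ)/sin δ ≈ 0.498, b = sin(fδ)/sin δ ≈ 0.710.
p = a·p₁ + b·p₂ ≈ (-0.832, 0.315, -0.457); φ = arcsin(p_z) ≈ -27.22°, λ = atan2(p_y, p_x) ≈ 159.26°.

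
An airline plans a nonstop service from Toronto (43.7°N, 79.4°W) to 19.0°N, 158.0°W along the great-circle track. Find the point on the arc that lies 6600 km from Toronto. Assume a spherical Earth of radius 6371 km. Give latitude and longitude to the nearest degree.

≈ 25°N, 150°W

Convert each endpoint to a unit vector on the sphere (x = cos φ cos λ, y = cos φ sin λ, z = sin φ).
The central angle between the endpoints is δ = arccos(p₁·p₂) ≈ 1.202 rad (68.9°). The total great-circle distance is δ·R ≈ 1.202 × 6371 ≈ 7661 km, so the target fraction is f = 6600/7661 ≈ 0.862.
Interpolate at f ≈ 0.862 with slerp weights a = sin((1−f)δ)/sin δ ≈ 0.178, b = sin(fδ)/sin δ ≈ 0.922.
p = a·p₁ + b·p₂ ≈ (-0.785, -0.453, 0.423); φ = arcsin(p_z) ≈ 25.02°, λ = atan2(p_y, p_x) ≈ -150.01°.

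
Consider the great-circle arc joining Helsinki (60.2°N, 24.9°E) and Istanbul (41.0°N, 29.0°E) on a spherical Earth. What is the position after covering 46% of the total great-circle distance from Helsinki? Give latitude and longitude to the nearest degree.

Write both endpoints as unit vectors p₁, p₂ with components (cos φ cos λ, cos φ sin λ, sin φ).
The central angle between the endpoints is δ = arccos(p₁·p₂) ≈ 0.338 rad (19.4°).
Interpolate at f = 0.46 with slerp weights a = sin((1−f)δ)/sin δ ≈ 0.547, b = sin(fδ)/sin δ ≈ 0.467.
p = a·p₁ + b·p₂ ≈ (0.555, 0.285, 0.781); φ = arcsin(p_z) ≈ 51.39°, λ = atan2(p_y, p_x) ≈ 27.21°.

≈ 51°N, 27°E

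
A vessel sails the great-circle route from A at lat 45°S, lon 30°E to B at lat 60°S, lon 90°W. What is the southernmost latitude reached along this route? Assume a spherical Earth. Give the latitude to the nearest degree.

≈ 70°S

The great circle lies in the plane with unit normal n̂ = (p₁ × p₂)/|p₁ × p₂|.
Here n̂_z ≈ -0.340; the vertex latitude is φ_max = arccos|n̂_z| ≈ 70.1°.
Check via Clairaut: cos φ_max = |cos φ₁| · sin C = cos(45.0°)·sin(151.2°) ≈ 0.340, again giving ≈ 70.1°.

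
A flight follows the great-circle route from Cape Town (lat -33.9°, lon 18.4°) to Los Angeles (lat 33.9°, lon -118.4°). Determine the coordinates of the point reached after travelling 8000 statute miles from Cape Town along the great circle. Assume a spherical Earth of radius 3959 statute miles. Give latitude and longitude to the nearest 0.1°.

Convert each endpoint to a unit vector on the sphere (x = cos φ cos λ, y = cos φ sin λ, z = sin φ).
The central angle between the endpoints is δ = arccos(p₁·p₂) ≈ 2.521 rad (144.4°). The total great-circle distance is δ·R ≈ 2.521 × 3959 ≈ 9979 mi, so the target fraction is f = 8000/9979 ≈ 0.802.
Interpolate at f ≈ 0.802 with slerp weights a = sin((1−f)δ)/sin δ ≈ 0.824, b = sin(fδ)/sin δ ≈ 1.548.
p = a·p₁ + b·p₂ ≈ (0.038, -0.914, 0.404); φ = arcsin(p_z) ≈ 23.81°, λ = atan2(p_y, p_x) ≈ -87.63°.

≈ lat 23.8°, lon -87.6°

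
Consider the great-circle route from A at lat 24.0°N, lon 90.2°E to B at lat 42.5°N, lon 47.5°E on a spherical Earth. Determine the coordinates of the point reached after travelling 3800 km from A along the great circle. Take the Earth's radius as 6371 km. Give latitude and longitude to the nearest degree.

Write both endpoints as unit vectors p₁, p₂ with components (cos φ cos λ, cos φ sin λ, sin φ).
The central angle between the endpoints is δ = arccos(p₁·p₂) ≈ 0.692 rad (39.7°). The total great-circle distance is δ·R ≈ 0.692 × 6371 ≈ 4411 km, so the target fraction is f = 3800/4411 ≈ 0.862.
Interpolate at f ≈ 0.862 with slerp weights a = sin((1−f)δ)/sin δ ≈ 0.150, b = sin(fδ)/sin δ ≈ 0.880.
p = a·p₁ + b·p₂ ≈ (0.438, 0.615, 0.655); φ = arcsin(p_z) ≈ 40.96°, λ = atan2(p_y, p_x) ≈ 54.57°.

≈ lat 41°N, lon 55°E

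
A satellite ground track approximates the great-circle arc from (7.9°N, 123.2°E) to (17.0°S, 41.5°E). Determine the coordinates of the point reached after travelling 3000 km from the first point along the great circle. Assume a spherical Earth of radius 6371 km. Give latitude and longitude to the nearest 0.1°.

Write both endpoints as unit vectors p₁, p₂ with components (cos φ cos λ, cos φ sin λ, sin φ).
The central angle between the endpoints is δ = arccos(p₁·p₂) ≈ 1.474 rad (84.5°). The total great-circle distance is δ·R ≈ 1.474 × 6371 ≈ 9391 km, so the target fraction is f = 3000/9391 ≈ 0.319.
Interpolate at f ≈ 0.319 with slerp weights a = sin((1−f)δ)/sin δ ≈ 0.847, b = sin(fδ)/sin δ ≈ 0.456.
p = a·p₁ + b·p₂ ≈ (-0.133, 0.991, -0.017); φ = arcsin(p_z) ≈ -0.96°, λ = atan2(p_y, p_x) ≈ 97.64°.

≈ (1.0°S, 97.6°E)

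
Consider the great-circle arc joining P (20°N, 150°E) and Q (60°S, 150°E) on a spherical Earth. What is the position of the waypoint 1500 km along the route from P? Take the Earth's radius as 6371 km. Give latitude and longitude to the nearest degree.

≈ (7°N, 150°E)

Write both endpoints as unit vectors p₁, p₂ with components (cos φ cos λ, cos φ sin λ, sin φ).
The central angle between the endpoints is δ = arccos(p₁·p₂) ≈ 1.396 rad (80.0°). The total great-circle distance is δ·R ≈ 1.396 × 6371 ≈ 8896 km, so the target fraction is f = 1500/8896 ≈ 0.169.
Interpolate at f ≈ 0.169 with slerp weights a = sin((1−f)δ)/sin δ ≈ 0.931, b = sin(fδ)/sin δ ≈ 0.237.
p = a·p₁ + b·p₂ ≈ (-0.860, 0.497, 0.113); φ = arcsin(p_z) ≈ 6.51°, λ = atan2(p_y, p_x) ≈ 150.00°.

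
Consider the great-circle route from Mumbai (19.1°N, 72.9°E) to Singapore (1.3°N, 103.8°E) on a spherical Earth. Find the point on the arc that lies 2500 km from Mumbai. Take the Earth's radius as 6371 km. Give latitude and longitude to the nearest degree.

Convert each endpoint to a unit vector on the sphere (x = cos φ cos λ, y = cos φ sin λ, z = sin φ).
The central angle between the endpoints is δ = arccos(p₁·p₂) ≈ 0.613 rad (35.1°). The total great-circle distance is δ·R ≈ 0.613 × 6371 ≈ 3904 km, so the target fraction is f = 2500/3904 ≈ 0.640.
Interpolate at f ≈ 0.640 with slerp weights a = sin((1−f)δ)/sin δ ≈ 0.380, b = sin(fδ)/sin δ ≈ 0.665.
p = a·p₁ + b·p₂ ≈ (-0.053, 0.989, 0.139); φ = arcsin(p_z) ≈ 8.02°, λ = atan2(p_y, p_x) ≈ 93.06°.

≈ (8°N, 93°E)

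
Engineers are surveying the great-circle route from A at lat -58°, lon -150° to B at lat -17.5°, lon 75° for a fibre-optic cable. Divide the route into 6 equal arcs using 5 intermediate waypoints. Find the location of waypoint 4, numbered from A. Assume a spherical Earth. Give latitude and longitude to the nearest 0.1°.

≈ lat -46.3°, lon 91.8°

Write both endpoints as unit vectors p₁, p₂ with components (cos φ cos λ, cos φ sin λ, sin φ).
The central angle between the endpoints is δ = arccos(p₁·p₂) ≈ 1.673 rad (95.9°).
Interpolate at f = 4/6 with slerp weights a = sin((1−f)δ)/sin δ ≈ 0.532, b = sin(fδ)/sin δ ≈ 0.903.
p = a·p₁ + b·p₂ ≈ (-0.021, 0.691, -0.723); φ = arcsin(p_z) ≈ -46.28°, λ = atan2(p_y, p_x) ≈ 91.77°.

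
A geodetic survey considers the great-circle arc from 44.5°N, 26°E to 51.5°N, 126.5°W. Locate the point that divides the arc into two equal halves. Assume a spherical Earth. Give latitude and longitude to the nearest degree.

Write both endpoints as unit vectors p₁, p₂ with components (cos φ cos λ, cos φ sin λ, sin φ).
The central angle between the endpoints is δ = arccos(p₁·p₂) ≈ 1.415 rad (81.1°).
Interpolate at f = 1/2 with slerp weights a = sin((1−f)δ)/sin δ ≈ 0.658, b = sin(fδ)/sin δ ≈ 0.658.
p = a·p₁ + b·p₂ ≈ (0.178, -0.124, 0.976); φ = arcsin(p_z) ≈ 77.48°, λ = atan2(p_y, p_x) ≈ -34.74°.

≈ 77°N, 35°W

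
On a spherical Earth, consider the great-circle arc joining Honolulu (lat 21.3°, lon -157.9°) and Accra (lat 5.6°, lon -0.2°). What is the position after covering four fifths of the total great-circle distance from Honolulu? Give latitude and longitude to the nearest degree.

Write both endpoints as unit vectors p₁, p₂ with components (cos φ cos λ, cos φ sin λ, sin φ).
The central angle between the endpoints is δ = arccos(p₁·p₂) ≈ 2.536 rad (145.3°).
Interpolate at f = 4/5 with slerp weights a = sin((1−f)δ)/sin δ ≈ 0.854, b = sin(fδ)/sin δ ≈ 1.576.
p = a·p₁ + b·p₂ ≈ (0.832, -0.305, 0.464); φ = arcsin(p_z) ≈ 27.65°, λ = atan2(p_y, p_x) ≈ -20.13°.

≈ lat 28°, lon -20°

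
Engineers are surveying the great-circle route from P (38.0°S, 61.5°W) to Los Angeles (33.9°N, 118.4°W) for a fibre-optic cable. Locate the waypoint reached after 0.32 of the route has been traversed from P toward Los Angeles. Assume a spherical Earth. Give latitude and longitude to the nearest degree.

Write both endpoints as unit vectors p₁, p₂ with components (cos φ cos λ, cos φ sin λ, sin φ).
The central angle between the endpoints is δ = arccos(p₁·p₂) ≈ 1.557 rad (89.2°).
Interpolate at f = 0.32 with slerp weights a = sin((1−f)δ)/sin δ ≈ 0.872, b = sin(fδ)/sin δ ≈ 0.478.
p = a·p₁ + b·p₂ ≈ (0.139, -0.953, -0.270); φ = arcsin(p_z) ≈ -15.68°, λ = atan2(p_y, p_x) ≈ -81.69°.

≈ (16°S, 82°W)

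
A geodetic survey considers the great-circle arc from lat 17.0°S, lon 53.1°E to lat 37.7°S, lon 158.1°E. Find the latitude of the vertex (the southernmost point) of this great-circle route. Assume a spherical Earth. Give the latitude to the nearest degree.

The great circle lies in the plane with unit normal n̂ = (p₁ × p₂)/|p₁ × p₂|.
Here n̂_z ≈ +0.731; the vertex latitude is φ_max = arccos|n̂_z| ≈ 43.0°.
Check via Clairaut: cos φ_max = |cos φ₁| · sin C = cos(17.0°)·sin(130.1°) ≈ 0.731, again giving ≈ 43.0°.

≈ 43°S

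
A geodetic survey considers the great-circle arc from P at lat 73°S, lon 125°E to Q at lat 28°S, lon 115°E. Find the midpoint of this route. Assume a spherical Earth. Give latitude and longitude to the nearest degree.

Convert each endpoint to a unit vector on the sphere (x = cos φ cos λ, y = cos φ sin λ, z = sin φ).
The central angle between the endpoints is δ = arccos(p₁·p₂) ≈ 0.791 rad (45.3°).
Interpolate at f = 1/2 with slerp weights a = sin((1−f)δ)/sin δ ≈ 0.542, b = sin(fδ)/sin δ ≈ 0.542.
p = a·p₁ + b·p₂ ≈ (-0.293, 0.563, -0.773); φ = arcsin(p_z) ≈ -50.58°, λ = atan2(p_y, p_x) ≈ 117.48°.

≈ lat 51°S, lon 117°E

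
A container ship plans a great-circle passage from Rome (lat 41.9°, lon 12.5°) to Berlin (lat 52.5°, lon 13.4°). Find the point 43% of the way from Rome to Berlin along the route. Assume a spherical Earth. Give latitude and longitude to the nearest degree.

≈ lat 46°, lon 13°

The haversine formula gives a central angle δ ≈ 0.185 rad (10.6°) between the endpoints.
Interpolate at f = 0.43 with slerp weights a = sin((1−f)δ)/sin δ ≈ 0.572, b = sin(fδ)/sin δ ≈ 0.432.
p = a·p₁ + b·p₂ ≈ (0.672, 0.153, 0.725); φ = arcsin(p_z) ≈ 46.46°, λ = atan2(p_y, p_x) ≈ 12.84°.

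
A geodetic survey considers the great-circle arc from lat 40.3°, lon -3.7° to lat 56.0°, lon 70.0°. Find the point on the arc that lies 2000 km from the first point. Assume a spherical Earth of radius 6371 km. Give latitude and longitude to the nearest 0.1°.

Convert each endpoint to a unit vector on the sphere (x = cos φ cos λ, y = cos φ sin λ, z = sin φ).
The central angle between the endpoints is δ = arccos(p₁·p₂) ≈ 0.855 rad (49.0°). The total great-circle distance is δ·R ≈ 0.855 × 6371 ≈ 5450 km, so the target fraction is f = 2000/5450 ≈ 0.367.
Interpolate at f ≈ 0.367 with slerp weights a = sin((1−f)δ)/sin δ ≈ 0.683, b = sin(fδ)/sin δ ≈ 0.409.
p = a·p₁ + b·p₂ ≈ (0.598, 0.181, 0.781); φ = arcsin(p_z) ≈ 51.33°, λ = atan2(p_y, p_x) ≈ 16.87°.

≈ lat 51.3°, lon 16.9°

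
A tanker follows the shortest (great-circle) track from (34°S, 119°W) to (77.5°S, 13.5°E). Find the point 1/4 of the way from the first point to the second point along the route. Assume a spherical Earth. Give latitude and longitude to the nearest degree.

≈ (50°S, 115°W)

Convert each endpoint to a unit vector on the sphere (x = cos φ cos λ, y = cos φ sin λ, z = sin φ).
The central angle between the endpoints is δ = arccos(p₁·p₂) ≈ 1.132 rad (64.9°).
Interpolate at f = 1/4 with slerp weights a = sin((1−f)δ)/sin δ ≈ 0.829, b = sin(fδ)/sin δ ≈ 0.308.
p = a·p₁ + b·p₂ ≈ (-0.268, -0.586, -0.765); φ = arcsin(p_z) ≈ -49.89°, λ = atan2(p_y, p_x) ≈ -114.62°.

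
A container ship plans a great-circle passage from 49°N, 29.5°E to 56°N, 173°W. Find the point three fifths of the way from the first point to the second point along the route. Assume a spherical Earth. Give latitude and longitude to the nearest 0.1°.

≈ 80.8°N, 133.7°E

Convert each endpoint to a unit vector on the sphere (x = cos φ cos λ, y = cos φ sin λ, z = sin φ).
The central angle between the endpoints is δ = arccos(p₁·p₂) ≈ 1.280 rad (73.3°).
Interpolate at f = 3/5 with slerp weights a = sin((1−f)δ)/sin δ ≈ 0.511, b = sin(fδ)/sin δ ≈ 0.725.
p = a·p₁ + b·p₂ ≈ (-0.110, 0.116, 0.987); φ = arcsin(p_z) ≈ 80.79°, λ = atan2(p_y, p_x) ≈ 133.65°.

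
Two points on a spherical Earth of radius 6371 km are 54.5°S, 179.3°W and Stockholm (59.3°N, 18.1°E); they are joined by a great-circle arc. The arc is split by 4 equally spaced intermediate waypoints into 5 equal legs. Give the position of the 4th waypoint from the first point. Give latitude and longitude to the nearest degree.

Write both endpoints as unit vectors p₁, p₂ with components (cos φ cos λ, cos φ sin λ, sin φ).
The central angle between the endpoints is δ = arccos(p₁·p₂) ≈ 2.957 rad (169.4°).
Interpolate at f = 4/5 with slerp weights a = sin((1−f)δ)/sin δ ≈ 3.030, b = sin(fδ)/sin δ ≈ 3.808.
p = a·p₁ + b·p₂ ≈ (0.089, 0.583, 0.808); φ = arcsin(p_z) ≈ 53.90°, λ = atan2(p_y, p_x) ≈ 81.33°.

≈ 54°N, 81°E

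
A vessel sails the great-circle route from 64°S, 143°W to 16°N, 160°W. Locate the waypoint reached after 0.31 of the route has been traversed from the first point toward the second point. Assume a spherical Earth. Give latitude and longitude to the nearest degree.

The haversine formula gives a central angle δ ≈ 1.415 rad (81.1°) between the endpoints.
Interpolate at f = 0.31 with slerp weights a = sin((1−f)δ)/sin δ ≈ 0.839, b = sin(fδ)/sin δ ≈ 0.430.
p = a·p₁ + b·p₂ ≈ (-0.682, -0.363, -0.635); φ = arcsin(p_z) ≈ -39.44°, λ = atan2(p_y, p_x) ≈ -152.00°.

≈ 39°S, 152°W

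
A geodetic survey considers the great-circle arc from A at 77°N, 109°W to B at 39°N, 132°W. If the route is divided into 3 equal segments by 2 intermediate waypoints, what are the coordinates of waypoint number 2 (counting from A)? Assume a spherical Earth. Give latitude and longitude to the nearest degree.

≈ 52°N, 129°W

Convert each endpoint to a unit vector on the sphere (x = cos φ cos λ, y = cos φ sin λ, z = sin φ).
The central angle between the endpoints is δ = arccos(p₁·p₂) ≈ 0.685 rad (39.3°).
Interpolate at f = 2/3 with slerp weights a = sin((1−f)δ)/sin δ ≈ 0.358, b = sin(fδ)/sin δ ≈ 0.697.
p = a·p₁ + b·p₂ ≈ (-0.389, -0.479, 0.787); φ = arcsin(p_z) ≈ 51.93°, λ = atan2(p_y, p_x) ≈ -129.08°.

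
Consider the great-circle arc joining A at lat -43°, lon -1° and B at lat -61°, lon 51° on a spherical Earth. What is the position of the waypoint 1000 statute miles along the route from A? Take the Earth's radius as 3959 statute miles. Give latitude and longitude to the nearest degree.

≈ lat -53°, lon 15°

Write both endpoints as unit vectors p₁, p₂ with components (cos φ cos λ, cos φ sin λ, sin φ).
The central angle between the endpoints is δ = arccos(p₁·p₂) ≈ 0.618 rad (35.4°). The total great-circle distance is δ·R ≈ 0.618 × 3959 ≈ 2448 mi, so the target fraction is f = 1000/2448 ≈ 0.408.
Interpolate at f ≈ 0.408 with slerp weights a = sin((1−f)δ)/sin δ ≈ 0.617, b = sin(fδ)/sin δ ≈ 0.431.
p = a·p₁ + b·p₂ ≈ (0.583, 0.155, -0.798); φ = arcsin(p_z) ≈ -52.92°, λ = atan2(p_y, p_x) ≈ 14.85°.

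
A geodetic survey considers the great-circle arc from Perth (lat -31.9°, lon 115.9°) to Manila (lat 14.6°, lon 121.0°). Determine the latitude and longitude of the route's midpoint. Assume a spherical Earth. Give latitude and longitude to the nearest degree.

The haversine formula gives a central angle δ ≈ 0.816 rad (46.8°) between the endpoints.
Interpolate at f = 1/2 with slerp weights a = sin((1−f)δ)/sin δ ≈ 0.545, b = sin(fδ)/sin δ ≈ 0.545.
p = a·p₁ + b·p₂ ≈ (-0.473, 0.868, -0.151); φ = arcsin(p_z) ≈ -8.66°, λ = atan2(p_y, p_x) ≈ 118.62°.

≈ lat -9°, lon 119°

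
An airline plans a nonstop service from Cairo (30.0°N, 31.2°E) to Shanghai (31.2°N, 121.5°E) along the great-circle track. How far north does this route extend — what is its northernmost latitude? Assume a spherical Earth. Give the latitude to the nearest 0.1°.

The great circle lies in the plane with unit normal n̂ = (p₁ × p₂)/|p₁ × p₂|.
Here n̂_z ≈ +0.766; the vertex latitude is φ_max = arccos|n̂_z| ≈ 40.0°.

≈ 40.0°N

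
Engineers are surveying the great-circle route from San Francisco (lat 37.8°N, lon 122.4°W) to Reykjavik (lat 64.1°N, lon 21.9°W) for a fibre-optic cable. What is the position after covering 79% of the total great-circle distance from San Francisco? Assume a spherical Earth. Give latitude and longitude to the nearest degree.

≈ lat 67°N, lon 52°W

Convert each endpoint to a unit vector on the sphere (x = cos φ cos λ, y = cos φ sin λ, z = sin φ).
The central angle between the endpoints is δ = arccos(p₁·p₂) ≈ 1.060 rad (60.8°).
Interpolate at f = 0.79 with slerp weights a = sin((1−f)δ)/sin δ ≈ 0.253, b = sin(fδ)/sin δ ≈ 0.852.
p = a·p₁ + b·p₂ ≈ (0.238, -0.308, 0.921); φ = arcsin(p_z) ≈ 67.11°, λ = atan2(p_y, p_x) ≈ -52.27°.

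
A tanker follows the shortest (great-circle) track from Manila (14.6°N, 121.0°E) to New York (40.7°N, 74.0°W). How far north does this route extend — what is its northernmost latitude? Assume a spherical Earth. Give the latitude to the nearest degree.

≈ 77°N

The great circle lies in the plane with unit normal n̂ = (p₁ × p₂)/|p₁ × p₂|.
Here n̂_z ≈ +0.226; the vertex latitude is φ_max = arccos|n̂_z| ≈ 76.9°.
Check via Clairaut: cos φ_max = |cos φ₁| · sin C = cos(14.6°)·sin(13.5°) ≈ 0.226, again giving ≈ 76.9°.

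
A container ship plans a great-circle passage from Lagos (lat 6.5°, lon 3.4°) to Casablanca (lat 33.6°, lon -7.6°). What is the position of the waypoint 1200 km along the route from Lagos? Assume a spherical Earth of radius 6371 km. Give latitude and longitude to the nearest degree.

From cos δ = sin φ₁ sin φ₂ + cos φ₁ cos φ₂ cos Δλ, the central angle is δ ≈ 0.505 rad (29.0°). The total great-circle distance is δ·R ≈ 0.505 × 6371 ≈ 3220 km, so the target fraction is f = 1200/3220 ≈ 0.373.
Interpolate at f ≈ 0.373 with slerp weights a = sin((1−f)δ)/sin δ ≈ 0.644, b = sin(fδ)/sin δ ≈ 0.387.
p = a·p₁ + b·p₂ ≈ (0.958, -0.005, 0.287); φ = arcsin(p_z) ≈ 16.67°, λ = atan2(p_y, p_x) ≈ -0.28°.

≈ lat 17°, lon 0°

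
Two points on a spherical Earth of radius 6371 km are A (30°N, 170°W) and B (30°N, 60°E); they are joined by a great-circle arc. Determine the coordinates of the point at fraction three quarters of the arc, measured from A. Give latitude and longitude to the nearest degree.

Convert each endpoint to a unit vector on the sphere (x = cos φ cos λ, y = cos φ sin λ, z = sin φ).
The central angle between the endpoints is δ = arccos(p₁·p₂) ≈ 1.805 rad (103.4°).
Interpolate at f = 3/4 with slerp weights a = sin((1−f)δ)/sin δ ≈ 0.448, b = sin(fδ)/sin δ ≈ 1.004.
p = a·p₁ + b·p₂ ≈ (0.052, 0.686, 0.726); φ = arcsin(p_z) ≈ 46.56°, λ = atan2(p_y, p_x) ≈ 85.63°.

≈ (47°N, 86°E)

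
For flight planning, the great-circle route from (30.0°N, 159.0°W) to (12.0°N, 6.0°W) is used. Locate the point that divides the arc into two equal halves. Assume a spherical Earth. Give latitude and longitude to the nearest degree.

Write both endpoints as unit vectors p₁, p₂ with components (cos φ cos λ, cos φ sin λ, sin φ).
The central angle between the endpoints is δ = arccos(p₁·p₂) ≈ 2.279 rad (130.6°).
Interpolate at f = 1/2 with slerp weights a = sin((1−f)δ)/sin δ ≈ 1.197, b = sin(fδ)/sin δ ≈ 1.197.
p = a·p₁ + b·p₂ ≈ (0.197, -0.494, 0.847); φ = arcsin(p_z) ≈ 57.90°, λ = atan2(p_y, p_x) ≈ -68.29°.

≈ (58°N, 68°W)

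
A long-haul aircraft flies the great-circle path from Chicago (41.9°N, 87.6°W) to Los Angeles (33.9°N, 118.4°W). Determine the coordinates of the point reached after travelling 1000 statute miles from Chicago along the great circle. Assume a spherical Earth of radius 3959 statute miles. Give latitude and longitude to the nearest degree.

From cos δ = sin φ₁ sin φ₂ + cos φ₁ cos φ₂ cos Δλ, the central angle is δ ≈ 0.444 rad (25.4°). The total great-circle distance is δ·R ≈ 0.444 × 3959 ≈ 1757 mi, so the target fraction is f = 1000/1757 ≈ 0.569.
Interpolate at f ≈ 0.569 with slerp weights a = sin((1−f)δ)/sin δ ≈ 0.443, b = sin(fδ)/sin δ ≈ 0.582.
p = a·p₁ + b·p₂ ≈ (-0.216, -0.754, 0.620); φ = arcsin(p_z) ≈ 38.33°, λ = atan2(p_y, p_x) ≈ -105.98°.

≈ 38°N, 106°W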